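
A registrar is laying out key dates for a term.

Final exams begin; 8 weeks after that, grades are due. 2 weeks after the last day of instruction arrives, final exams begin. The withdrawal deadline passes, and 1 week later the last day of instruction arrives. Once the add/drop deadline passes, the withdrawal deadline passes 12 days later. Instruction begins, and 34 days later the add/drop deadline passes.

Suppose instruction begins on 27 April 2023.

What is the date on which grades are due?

Instruction begins: Apr 27, 2023.
The add/drop deadline passes: Apr 27, 2023 + 34 days = May 31, 2023.
The withdrawal deadline passes: May 31, 2023 + 12 days = Jun 12, 2023.
The last day of instruction arrives: Jun 12, 2023 + 1 week = Jun 19, 2023.
Final exams begin: Jun 19, 2023 + 2 weeks = Jul 3, 2023.
Grades are due: Jul 3, 2023 + 8 weeks = Aug 28, 2023.

28 August 2023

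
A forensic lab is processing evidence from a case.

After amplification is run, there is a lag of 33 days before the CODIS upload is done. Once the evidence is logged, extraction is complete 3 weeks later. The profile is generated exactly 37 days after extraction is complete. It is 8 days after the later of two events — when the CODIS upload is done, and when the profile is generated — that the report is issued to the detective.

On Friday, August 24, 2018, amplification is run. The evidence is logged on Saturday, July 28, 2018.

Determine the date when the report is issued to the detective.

Amplification is run: Aug 24, 2018.
The CODIS upload is done: Aug 24, 2018 + 33 days = Sep 26, 2018.
The evidence is logged: Jul 28, 2018.
Extraction is complete: Jul 28, 2018 + 3 weeks = Aug 18, 2018.
The profile is generated: Aug 18, 2018 + 37 days = Sep 24, 2018.
Both prerequisites met — the CODIS upload is done (Sep 26, 2018), the profile is generated (Sep 24, 2018); the later is Sep 26, 2018.
The report is issued to the detective: Sep 26, 2018 + 8 days = Oct 4, 2018.

Thursday, October 4, 2018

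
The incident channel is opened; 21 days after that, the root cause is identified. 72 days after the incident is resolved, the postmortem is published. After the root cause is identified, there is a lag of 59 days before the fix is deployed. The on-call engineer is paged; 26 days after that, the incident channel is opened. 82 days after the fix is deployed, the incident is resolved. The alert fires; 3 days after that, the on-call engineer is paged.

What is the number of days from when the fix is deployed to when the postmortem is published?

Causal path: the fix is deployed → the incident is resolved → the postmortem is published.
Total delay along the path: 82 + 72 = 154 days.

154 days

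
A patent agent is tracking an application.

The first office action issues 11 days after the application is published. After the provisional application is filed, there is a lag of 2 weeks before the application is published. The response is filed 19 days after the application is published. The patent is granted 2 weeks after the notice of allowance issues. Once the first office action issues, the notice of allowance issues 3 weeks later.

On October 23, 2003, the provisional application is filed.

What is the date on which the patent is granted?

The provisional application is filed: Oct 23, 2003.
The application is published: Oct 23, 2003 + 2 weeks = Nov 6, 2003.
The first office action issues: Nov 6, 2003 + 11 days = Nov 17, 2003.
The notice of allowance issues: Nov 17, 2003 + 3 weeks = Dec 8, 2003.
The patent is granted: Dec 8, 2003 + 2 weeks = Dec 22, 2003.

December 22, 2003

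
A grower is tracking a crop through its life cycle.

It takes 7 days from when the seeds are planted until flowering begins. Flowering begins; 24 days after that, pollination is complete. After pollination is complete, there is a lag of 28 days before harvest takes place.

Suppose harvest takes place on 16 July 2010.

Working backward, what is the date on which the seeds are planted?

18 May 2010

Harvest takes place: Jul 16, 2010.
Pollination is complete: Jul 16, 2010 − 28 days = Jun 18, 2010.
Flowering begins: Jun 18, 2010 − 24 days = May 25, 2010.
The seeds are planted: May 25, 2010 − 7 days = May 18, 2010.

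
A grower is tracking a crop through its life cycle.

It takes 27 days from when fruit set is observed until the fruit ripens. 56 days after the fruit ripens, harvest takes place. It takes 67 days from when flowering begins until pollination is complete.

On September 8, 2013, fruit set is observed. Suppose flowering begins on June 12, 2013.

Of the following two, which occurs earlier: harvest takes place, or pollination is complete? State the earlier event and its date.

Fruit set is observed: Sep 8, 2013.
The fruit ripens: Sep 8, 2013 + 27 days = Oct 5, 2013.
Harvest takes place: Oct 5, 2013 + 56 days = Nov 30, 2013.
Flowering begins: Jun 12, 2013.
Pollination is complete: Jun 12, 2013 + 67 days = Aug 18, 2013.
Comparing: harvest takes place on Nov 30, 2013 vs pollination is complete on Aug 18, 2013. Earlier: pollination is complete.

Pollination is complete — August 18, 2013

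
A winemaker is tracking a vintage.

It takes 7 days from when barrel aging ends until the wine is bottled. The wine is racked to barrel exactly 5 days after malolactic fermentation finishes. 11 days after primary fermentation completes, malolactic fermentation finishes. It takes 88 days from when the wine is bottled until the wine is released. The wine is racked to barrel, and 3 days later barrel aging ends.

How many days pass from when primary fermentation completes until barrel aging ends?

Causal path: primary fermentation completes → malolactic fermentation finishes → the wine is racked to barrel → barrel aging ends.
Total delay along the path: 11 + 5 + 3 = 19 days.

19 days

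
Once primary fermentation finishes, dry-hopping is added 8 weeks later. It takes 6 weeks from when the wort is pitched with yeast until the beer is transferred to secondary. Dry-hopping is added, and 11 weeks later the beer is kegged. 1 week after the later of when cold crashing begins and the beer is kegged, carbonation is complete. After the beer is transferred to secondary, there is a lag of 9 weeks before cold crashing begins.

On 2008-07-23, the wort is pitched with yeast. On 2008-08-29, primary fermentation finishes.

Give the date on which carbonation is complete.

2009-01-16

The wort is pitched with yeast: Jul 23, 2008.
The beer is transferred to secondary: Jul 23, 2008 + 6 weeks = Sep 3, 2008.
Cold crashing begins: Sep 3, 2008 + 9 weeks = Nov 5, 2008.
Primary fermentation finishes: Aug 29, 2008.
Dry-hopping is added: Aug 29, 2008 + 8 weeks = Oct 24, 2008.
The beer is kegged: Oct 24, 2008 + 11 weeks = Jan 9, 2009.
Both prerequisites met — cold crashing begins (Nov 5, 2008), the beer is kegged (Jan 9, 2009); the later is Jan 9, 2009.
Carbonation is complete: Jan 9, 2009 + 1 week = Jan 16, 2009.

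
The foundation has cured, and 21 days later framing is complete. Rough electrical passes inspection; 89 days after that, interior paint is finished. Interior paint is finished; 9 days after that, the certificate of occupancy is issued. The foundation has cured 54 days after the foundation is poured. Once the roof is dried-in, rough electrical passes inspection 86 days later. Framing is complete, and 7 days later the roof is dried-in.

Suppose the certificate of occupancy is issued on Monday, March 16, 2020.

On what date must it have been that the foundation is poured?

The certificate of occupancy is issued: Mar 16, 2020.
Interior paint is finished: Mar 16, 2020 − 9 days = Mar 7, 2020.
Rough electrical passes inspection: Mar 7, 2020 − 89 days = Dec 9, 2019.
The roof is dried-in: Dec 9, 2019 − 86 days = Sep 14, 2019.
Framing is complete: Sep 14, 2019 − 7 days = Sep 7, 2019.
The foundation has cured: Sep 7, 2019 − 21 days = Aug 17, 2019.
The foundation is poured: Aug 17, 2019 − 54 days = Jun 24, 2019.

Monday, June 24, 2019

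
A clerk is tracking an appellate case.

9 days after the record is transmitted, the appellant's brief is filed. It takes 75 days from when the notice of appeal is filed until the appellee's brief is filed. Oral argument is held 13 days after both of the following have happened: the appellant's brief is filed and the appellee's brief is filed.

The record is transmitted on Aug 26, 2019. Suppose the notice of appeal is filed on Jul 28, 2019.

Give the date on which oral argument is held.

Oct 24, 2019

The record is transmitted: Aug 26, 2019.
The appellant's brief is filed: Aug 26, 2019 + 9 days = Sep 4, 2019.
The notice of appeal is filed: Jul 28, 2019.
The appellee's brief is filed: Jul 28, 2019 + 75 days = Oct 11, 2019.
Both prerequisites met — the appellant's brief is filed (Sep 4, 2019), the appellee's brief is filed (Oct 11, 2019); the later is Oct 11, 2019.
Oral argument is held: Oct 11, 2019 + 13 days = Oct 24, 2019.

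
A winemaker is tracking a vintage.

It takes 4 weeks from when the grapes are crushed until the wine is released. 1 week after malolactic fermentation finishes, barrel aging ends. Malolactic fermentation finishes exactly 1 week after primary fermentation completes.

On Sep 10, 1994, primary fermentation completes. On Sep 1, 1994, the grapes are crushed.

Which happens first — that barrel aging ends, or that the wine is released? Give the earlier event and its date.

Barrel aging ends — Sep 24, 1994

Primary fermentation completes: Sep 10, 1994.
Malolactic fermentation finishes: Sep 10, 1994 + 1 week = Sep 17, 1994.
Barrel aging ends: Sep 17, 1994 + 1 week = Sep 24, 1994.
The grapes are crushed: Sep 1, 1994.
The wine is released: Sep 1, 1994 + 4 weeks = Sep 29, 1994.
Comparing: barrel aging ends on Sep 24, 1994 vs the wine is released on Sep 29, 1994. Earlier: barrel aging ends.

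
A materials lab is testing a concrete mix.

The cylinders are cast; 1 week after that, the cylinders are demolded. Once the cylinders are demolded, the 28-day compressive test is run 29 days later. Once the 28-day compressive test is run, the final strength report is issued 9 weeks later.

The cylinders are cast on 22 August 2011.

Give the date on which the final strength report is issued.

The cylinders are cast: Aug 22, 2011.
The cylinders are demolded: Aug 22, 2011 + 1 week = Aug 29, 2011.
The 28-day compressive test is run: Aug 29, 2011 + 29 days = Sep 27, 2011.
The final strength report is issued: Sep 27, 2011 + 9 weeks = Nov 29, 2011.

29 November 2011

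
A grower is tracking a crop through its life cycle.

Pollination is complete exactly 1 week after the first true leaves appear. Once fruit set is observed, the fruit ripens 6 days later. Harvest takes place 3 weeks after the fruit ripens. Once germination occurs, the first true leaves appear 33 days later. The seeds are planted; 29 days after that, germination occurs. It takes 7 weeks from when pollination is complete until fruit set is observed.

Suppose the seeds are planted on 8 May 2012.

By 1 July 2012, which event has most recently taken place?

Germination occurs

The seeds are planted: May 8, 2012.
Germination occurs: May 8, 2012 + 29 days = Jun 6, 2012.
The first true leaves appear: Jun 6, 2012 + 33 days = Jul 9, 2012.
Pollination is complete: Jul 9, 2012 + 1 week = Jul 16, 2012.
Fruit set is observed: Jul 16, 2012 + 7 weeks = Sep 3, 2012.
The fruit ripens: Sep 3, 2012 + 6 days = Sep 9, 2012.
Harvest takes place: Sep 9, 2012 + 3 weeks = Sep 30, 2012.
Jul 1, 2012 falls between when germination occurs (Jun 6, 2012) and when the first true leaves appear (Jul 9, 2012).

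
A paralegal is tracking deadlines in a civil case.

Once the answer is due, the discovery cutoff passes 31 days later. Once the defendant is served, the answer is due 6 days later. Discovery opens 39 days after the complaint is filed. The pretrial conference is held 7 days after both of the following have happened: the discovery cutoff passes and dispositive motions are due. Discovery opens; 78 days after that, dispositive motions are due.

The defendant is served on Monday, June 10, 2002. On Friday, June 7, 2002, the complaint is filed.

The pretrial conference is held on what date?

Wednesday, October 9, 2002

The defendant is served: Jun 10, 2002.
The answer is due: Jun 10, 2002 + 6 days = Jun 16, 2002.
The discovery cutoff passes: Jun 16, 2002 + 31 days = Jul 17, 2002.
The complaint is filed: Jun 7, 2002.
Discovery opens: Jun 7, 2002 + 39 days = Jul 16, 2002.
Dispositive motions are due: Jul 16, 2002 + 78 days = Oct 2, 2002.
Both prerequisites met — the discovery cutoff passes (Jul 17, 2002), dispositive motions are due (Oct 2, 2002); the later is Oct 2, 2002.
The pretrial conference is held: Oct 2, 2002 + 7 days = Oct 9, 2002.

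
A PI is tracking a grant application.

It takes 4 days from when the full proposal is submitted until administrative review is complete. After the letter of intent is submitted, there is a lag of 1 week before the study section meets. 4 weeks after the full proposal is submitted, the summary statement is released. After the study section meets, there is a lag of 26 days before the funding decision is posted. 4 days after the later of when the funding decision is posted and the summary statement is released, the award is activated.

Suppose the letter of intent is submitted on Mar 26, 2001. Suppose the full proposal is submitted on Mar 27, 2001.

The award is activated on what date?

May 2, 2001

The letter of intent is submitted: Mar 26, 2001.
The study section meets: Mar 26, 2001 + 1 week = Apr 2, 2001.
The funding decision is posted: Apr 2, 2001 + 26 days = Apr 28, 2001.
The full proposal is submitted: Mar 27, 2001.
The summary statement is released: Mar 27, 2001 + 4 weeks = Apr 24, 2001.
Both prerequisites met — the funding decision is posted (Apr 28, 2001), the summary statement is released (Apr 24, 2001); the later is Apr 28, 2001.
The award is activated: Apr 28, 2001 + 4 days = May 2, 2001.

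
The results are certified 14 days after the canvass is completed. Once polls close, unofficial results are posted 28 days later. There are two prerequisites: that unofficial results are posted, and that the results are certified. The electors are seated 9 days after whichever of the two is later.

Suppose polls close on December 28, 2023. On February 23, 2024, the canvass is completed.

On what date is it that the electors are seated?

March 17, 2024

Polls close: Dec 28, 2023.
Unofficial results are posted: Dec 28, 2023 + 28 days = Jan 25, 2024.
The canvass is completed: Feb 23, 2024.
The results are certified: Feb 23, 2024 + 14 days = Mar 8, 2024.
Both prerequisites met — unofficial results are posted (Jan 25, 2024), the results are certified (Mar 8, 2024); the later is Mar 8, 2024.
The electors are seated: Mar 8, 2024 + 9 days = Mar 17, 2024.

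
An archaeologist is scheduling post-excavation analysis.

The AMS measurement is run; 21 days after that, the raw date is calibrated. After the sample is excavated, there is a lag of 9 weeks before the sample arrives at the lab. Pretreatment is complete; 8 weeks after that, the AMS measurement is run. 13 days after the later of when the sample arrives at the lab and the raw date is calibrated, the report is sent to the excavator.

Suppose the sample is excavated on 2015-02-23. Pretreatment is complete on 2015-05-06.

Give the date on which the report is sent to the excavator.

The sample is excavated: Feb 23, 2015.
The sample arrives at the lab: Feb 23, 2015 + 9 weeks = Apr 27, 2015.
Pretreatment is complete: May 6, 2015.
The AMS measurement is run: May 6, 2015 + 8 weeks = Jul 1, 2015.
The raw date is calibrated: Jul 1, 2015 + 21 days = Jul 22, 2015.
Both prerequisites met — the sample arrives at the lab (Apr 27, 2015), the raw date is calibrated (Jul 22, 2015); the later is Jul 22, 2015.
The report is sent to the excavator: Jul 22, 2015 + 13 days = Aug 4, 2015.

2015-08-04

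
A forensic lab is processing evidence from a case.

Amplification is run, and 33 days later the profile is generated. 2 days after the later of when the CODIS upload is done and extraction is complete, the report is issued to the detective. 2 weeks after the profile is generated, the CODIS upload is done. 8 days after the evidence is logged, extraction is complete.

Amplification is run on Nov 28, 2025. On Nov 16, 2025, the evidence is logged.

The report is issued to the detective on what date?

Amplification is run: Nov 28, 2025.
The profile is generated: Nov 28, 2025 + 33 days = Dec 31, 2025.
The CODIS upload is done: Dec 31, 2025 + 2 weeks = Jan 14, 2026.
The evidence is logged: Nov 16, 2025.
Extraction is complete: Nov 16, 2025 + 8 days = Nov 24, 2025.
Both prerequisites met — the CODIS upload is done (Jan 14, 2026), extraction is complete (Nov 24, 2025); the later is Jan 14, 2026.
The report is issued to the detective: Jan 14, 2026 + 2 days = Jan 16, 2026.

Jan 16, 2026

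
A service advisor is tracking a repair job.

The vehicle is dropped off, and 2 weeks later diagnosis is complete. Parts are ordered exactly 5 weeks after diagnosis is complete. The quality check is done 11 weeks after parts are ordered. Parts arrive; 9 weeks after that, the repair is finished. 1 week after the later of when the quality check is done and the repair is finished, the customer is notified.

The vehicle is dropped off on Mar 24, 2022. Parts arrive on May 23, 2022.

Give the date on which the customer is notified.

Aug 4, 2022

The vehicle is dropped off: Mar 24, 2022.
Diagnosis is complete: Mar 24, 2022 + 2 weeks = Apr 7, 2022.
Parts are ordered: Apr 7, 2022 + 5 weeks = May 12, 2022.
The quality check is done: May 12, 2022 + 11 weeks = Jul 28, 2022.
Parts arrive: May 23, 2022.
The repair is finished: May 23, 2022 + 9 weeks = Jul 25, 2022.
Both prerequisites met — the quality check is done (Jul 28, 2022), the repair is finished (Jul 25, 2022); the later is Jul 28, 2022.
The customer is notified: Jul 28, 2022 + 1 week = Aug 4, 2022.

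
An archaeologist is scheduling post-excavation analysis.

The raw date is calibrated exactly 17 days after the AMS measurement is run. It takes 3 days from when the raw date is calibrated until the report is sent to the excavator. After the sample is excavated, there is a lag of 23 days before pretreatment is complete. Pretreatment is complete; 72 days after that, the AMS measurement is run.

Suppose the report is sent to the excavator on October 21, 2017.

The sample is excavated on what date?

June 28, 2017

The report is sent to the excavator: Oct 21, 2017.
The raw date is calibrated: Oct 21, 2017 − 3 days = Oct 18, 2017.
The AMS measurement is run: Oct 18, 2017 − 17 days = Oct 1, 2017.
Pretreatment is complete: Oct 1, 2017 − 72 days = Jul 21, 2017.
The sample is excavated: Jul 21, 2017 − 23 days = Jun 28, 2017.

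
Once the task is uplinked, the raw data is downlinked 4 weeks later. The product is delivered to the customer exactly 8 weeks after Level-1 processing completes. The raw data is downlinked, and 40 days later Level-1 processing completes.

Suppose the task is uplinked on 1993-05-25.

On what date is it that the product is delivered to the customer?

1993-09-26

The task is uplinked: May 25, 1993.
The raw data is downlinked: May 25, 1993 + 4 weeks = Jun 22, 1993.
Level-1 processing completes: Jun 22, 1993 + 40 days = Aug 1, 1993.
The product is delivered to the customer: Aug 1, 1993 + 8 weeks = Sep 26, 1993.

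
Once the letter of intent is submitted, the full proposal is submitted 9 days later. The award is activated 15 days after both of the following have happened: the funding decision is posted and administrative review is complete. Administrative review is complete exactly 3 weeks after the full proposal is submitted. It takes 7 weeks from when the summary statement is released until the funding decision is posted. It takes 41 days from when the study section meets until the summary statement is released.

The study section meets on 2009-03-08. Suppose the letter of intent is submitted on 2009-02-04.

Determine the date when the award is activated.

The study section meets: Mar 8, 2009.
The summary statement is released: Mar 8, 2009 + 41 days = Apr 18, 2009.
The funding decision is posted: Apr 18, 2009 + 7 weeks = Jun 6, 2009.
The letter of intent is submitted: Feb 4, 2009.
The full proposal is submitted: Feb 4, 2009 + 9 days = Feb 13, 2009.
Administrative review is complete: Feb 13, 2009 + 3 weeks = Mar 6, 2009.
Both prerequisites met — the funding decision is posted (Jun 6, 2009), administrative review is complete (Mar 6, 2009); the later is Jun 6, 2009.
The award is activated: Jun 6, 2009 + 15 days = Jun 21, 2009.

2009-06-21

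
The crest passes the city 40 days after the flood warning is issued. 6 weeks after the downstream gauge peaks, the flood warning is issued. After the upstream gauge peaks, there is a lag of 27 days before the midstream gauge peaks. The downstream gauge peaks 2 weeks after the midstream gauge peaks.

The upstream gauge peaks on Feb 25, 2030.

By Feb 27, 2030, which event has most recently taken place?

The upstream gauge peaks: Feb 25, 2030.
The midstream gauge peaks: Feb 25, 2030 + 27 days = Mar 24, 2030.
The downstream gauge peaks: Mar 24, 2030 + 2 weeks = Apr 7, 2030.
The flood warning is issued: Apr 7, 2030 + 6 weeks = May 19, 2030.
The crest passes the city: May 19, 2030 + 40 days = Jun 28, 2030.
Feb 27, 2030 falls between when the upstream gauge peaks (Feb 25, 2030) and when the midstream gauge peaks (Mar 24, 2030).

The upstream gauge peaks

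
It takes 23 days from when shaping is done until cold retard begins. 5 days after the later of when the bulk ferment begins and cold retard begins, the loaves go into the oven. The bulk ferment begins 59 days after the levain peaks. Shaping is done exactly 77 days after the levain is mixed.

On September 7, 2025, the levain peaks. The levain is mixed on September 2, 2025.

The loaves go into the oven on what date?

The levain peaks: Sep 7, 2025.
The bulk ferment begins: Sep 7, 2025 + 59 days = Nov 5, 2025.
The levain is mixed: Sep 2, 2025.
Shaping is done: Sep 2, 2025 + 77 days = Nov 18, 2025.
Cold retard begins: Nov 18, 2025 + 23 days = Dec 11, 2025.
Both prerequisites met — the bulk ferment begins (Nov 5, 2025), cold retard begins (Dec 11, 2025); the later is Dec 11, 2025.
The loaves go into the oven: Dec 11, 2025 + 5 days = Dec 16, 2025.

December 16, 2025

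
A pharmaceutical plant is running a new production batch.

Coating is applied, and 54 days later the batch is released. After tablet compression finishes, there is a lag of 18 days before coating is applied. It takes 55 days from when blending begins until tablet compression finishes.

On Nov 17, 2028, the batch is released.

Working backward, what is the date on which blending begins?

The batch is released: Nov 17, 2028.
Coating is applied: Nov 17, 2028 − 54 days = Sep 24, 2028.
Tablet compression finishes: Sep 24, 2028 − 18 days = Sep 6, 2028.
Blending begins: Sep 6, 2028 − 55 days = Jul 13, 2028.

Jul 13, 2028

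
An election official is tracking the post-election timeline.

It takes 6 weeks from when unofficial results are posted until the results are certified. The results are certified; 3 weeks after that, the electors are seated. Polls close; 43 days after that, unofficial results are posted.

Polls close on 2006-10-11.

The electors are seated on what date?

2007-01-25

Polls close: Oct 11, 2006.
Unofficial results are posted: Oct 11, 2006 + 43 days = Nov 23, 2006.
The results are certified: Nov 23, 2006 + 6 weeks = Jan 4, 2007.
The electors are seated: Jan 4, 2007 + 3 weeks = Jan 25, 2007.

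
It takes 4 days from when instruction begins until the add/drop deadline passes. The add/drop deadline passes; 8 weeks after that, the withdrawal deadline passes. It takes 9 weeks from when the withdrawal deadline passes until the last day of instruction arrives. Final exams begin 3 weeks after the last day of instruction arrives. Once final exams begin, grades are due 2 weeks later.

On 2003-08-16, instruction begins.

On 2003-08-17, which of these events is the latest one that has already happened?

Instruction begins: Aug 16, 2003.
The add/drop deadline passes: Aug 16, 2003 + 4 days = Aug 20, 2003.
The withdrawal deadline passes: Aug 20, 2003 + 8 weeks = Oct 15, 2003.
The last day of instruction arrives: Oct 15, 2003 + 9 weeks = Dec 17, 2003.
Final exams begin: Dec 17, 2003 + 3 weeks = Jan 7, 2004.
Grades are due: Jan 7, 2004 + 2 weeks = Jan 21, 2004.
Aug 17, 2003 falls between when instruction begins (Aug 16, 2003) and when the add/drop deadline passes (Aug 20, 2003).

Instruction begins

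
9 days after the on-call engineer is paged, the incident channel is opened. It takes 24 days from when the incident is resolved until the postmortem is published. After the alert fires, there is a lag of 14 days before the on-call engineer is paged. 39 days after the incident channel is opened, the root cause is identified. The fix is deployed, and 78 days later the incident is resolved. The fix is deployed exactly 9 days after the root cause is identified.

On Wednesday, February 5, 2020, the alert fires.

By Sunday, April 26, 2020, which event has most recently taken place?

The alert fires: Feb 5, 2020.
The on-call engineer is paged: Feb 5, 2020 + 14 days = Feb 19, 2020.
The incident channel is opened: Feb 19, 2020 + 9 days = Feb 28, 2020.
The root cause is identified: Feb 28, 2020 + 39 days = Apr 7, 2020.
The fix is deployed: Apr 7, 2020 + 9 days = Apr 16, 2020.
The incident is resolved: Apr 16, 2020 + 78 days = Jul 3, 2020.
The postmortem is published: Jul 3, 2020 + 24 days = Jul 27, 2020.
Apr 26, 2020 falls between when the fix is deployed (Apr 16, 2020) and when the incident is resolved (Jul 3, 2020).

The fix is deployed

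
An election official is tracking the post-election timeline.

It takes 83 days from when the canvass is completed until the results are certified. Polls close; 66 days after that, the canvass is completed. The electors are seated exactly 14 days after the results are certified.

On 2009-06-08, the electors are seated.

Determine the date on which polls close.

The electors are seated: Jun 8, 2009.
The results are certified: Jun 8, 2009 − 14 days = May 25, 2009.
The canvass is completed: May 25, 2009 − 83 days = Mar 3, 2009.
Polls close: Mar 3, 2009 − 66 days = Dec 27, 2008.

2008-12-27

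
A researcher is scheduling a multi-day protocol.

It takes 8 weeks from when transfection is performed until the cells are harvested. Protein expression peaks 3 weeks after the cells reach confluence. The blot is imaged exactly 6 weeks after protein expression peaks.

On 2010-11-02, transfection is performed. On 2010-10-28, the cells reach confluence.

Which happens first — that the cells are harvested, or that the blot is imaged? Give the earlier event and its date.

The cells are harvested — 2010-12-28

Transfection is performed: Nov 2, 2010.
The cells are harvested: Nov 2, 2010 + 8 weeks = Dec 28, 2010.
The cells reach confluence: Oct 28, 2010.
Protein expression peaks: Oct 28, 2010 + 3 weeks = Nov 18, 2010.
The blot is imaged: Nov 18, 2010 + 6 weeks = Dec 30, 2010.
Comparing: the cells are harvested on Dec 28, 2010 vs the blot is imaged on Dec 30, 2010. Earlier: the cells are harvested.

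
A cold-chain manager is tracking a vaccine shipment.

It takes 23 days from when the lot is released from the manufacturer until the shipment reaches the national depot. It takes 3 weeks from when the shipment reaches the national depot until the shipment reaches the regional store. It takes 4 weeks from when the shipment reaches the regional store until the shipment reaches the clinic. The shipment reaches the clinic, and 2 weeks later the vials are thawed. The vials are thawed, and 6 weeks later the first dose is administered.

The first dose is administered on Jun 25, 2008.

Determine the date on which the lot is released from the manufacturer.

The first dose is administered: Jun 25, 2008.
The vials are thawed: Jun 25, 2008 − 6 weeks = May 14, 2008.
The shipment reaches the clinic: May 14, 2008 − 2 weeks = Apr 30, 2008.
The shipment reaches the regional store: Apr 30, 2008 − 4 weeks = Apr 2, 2008.
The shipment reaches the national depot: Apr 2, 2008 − 3 weeks = Mar 12, 2008.
The lot is released from the manufacturer: Mar 12, 2008 − 23 days = Feb 18, 2008.

Feb 18, 2008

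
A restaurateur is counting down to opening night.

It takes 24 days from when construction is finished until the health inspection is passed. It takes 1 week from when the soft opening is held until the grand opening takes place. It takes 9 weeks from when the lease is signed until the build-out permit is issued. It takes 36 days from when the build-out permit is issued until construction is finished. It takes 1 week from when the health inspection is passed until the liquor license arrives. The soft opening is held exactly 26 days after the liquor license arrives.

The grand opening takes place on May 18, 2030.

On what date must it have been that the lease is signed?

December 6, 2029

The grand opening takes place: May 18, 2030.
The soft opening is held: May 18, 2030 − 1 week = May 11, 2030.
The liquor license arrives: May 11, 2030 − 26 days = Apr 15, 2030.
The health inspection is passed: Apr 15, 2030 − 1 week = Apr 8, 2030.
Construction is finished: Apr 8, 2030 − 24 days = Mar 15, 2030.
The build-out permit is issued: Mar 15, 2030 − 36 days = Feb 7, 2030.
The lease is signed: Feb 7, 2030 − 9 weeks = Dec 6, 2029.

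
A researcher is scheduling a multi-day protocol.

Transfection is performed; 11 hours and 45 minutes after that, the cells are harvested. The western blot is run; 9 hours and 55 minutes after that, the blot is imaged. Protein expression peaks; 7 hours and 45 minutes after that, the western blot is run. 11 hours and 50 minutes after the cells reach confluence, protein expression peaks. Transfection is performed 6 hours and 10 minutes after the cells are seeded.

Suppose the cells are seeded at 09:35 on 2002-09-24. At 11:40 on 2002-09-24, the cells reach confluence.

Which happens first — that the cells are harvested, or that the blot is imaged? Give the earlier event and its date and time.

The cells are harvested — 03:30 on 2002-09-25

The cells are seeded: 09:35 Sep 24, 2002.
Transfection is performed: 09:35 Sep 24, 2002 + 6h10m = 15:45 Sep 24, 2002.
The cells are harvested: 15:45 Sep 24, 2002 + 11h45m = 03:30 Sep 25, 2002.
The cells reach confluence: 11:40 Sep 24, 2002.
Protein expression peaks: 11:40 Sep 24, 2002 + 11h50m = 23:30 Sep 24, 2002.
The western blot is run: 23:30 Sep 24, 2002 + 7h45m = 07:15 Sep 25, 2002.
The blot is imaged: 07:15 Sep 25, 2002 + 9h55m = 17:10 Sep 25, 2002.
Comparing: the cells are harvested at 03:30 Sep 25, 2002 vs the blot is imaged at 17:10 Sep 25, 2002. Earlier: the cells are harvested.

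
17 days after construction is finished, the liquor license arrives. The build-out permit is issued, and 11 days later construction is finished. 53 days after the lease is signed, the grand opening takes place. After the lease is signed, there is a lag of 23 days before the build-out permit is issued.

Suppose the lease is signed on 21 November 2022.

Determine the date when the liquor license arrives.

The lease is signed: Nov 21, 2022.
The build-out permit is issued: Nov 21, 2022 + 23 days = Dec 14, 2022.
Construction is finished: Dec 14, 2022 + 11 days = Dec 25, 2022.
The liquor license arrives: Dec 25, 2022 + 17 days = Jan 11, 2023.

11 January 2023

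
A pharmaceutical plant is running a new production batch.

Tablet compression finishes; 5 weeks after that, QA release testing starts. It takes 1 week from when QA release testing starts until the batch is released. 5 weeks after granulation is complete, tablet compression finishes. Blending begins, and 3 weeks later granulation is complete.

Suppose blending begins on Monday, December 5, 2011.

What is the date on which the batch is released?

Monday, March 12, 2012

Blending begins: Dec 5, 2011.
Granulation is complete: Dec 5, 2011 + 3 weeks = Dec 26, 2011.
Tablet compression finishes: Dec 26, 2011 + 5 weeks = Jan 30, 2012.
QA release testing starts: Jan 30, 2012 + 5 weeks = Mar 5, 2012.
The batch is released: Mar 5, 2012 + 1 week = Mar 12, 2012.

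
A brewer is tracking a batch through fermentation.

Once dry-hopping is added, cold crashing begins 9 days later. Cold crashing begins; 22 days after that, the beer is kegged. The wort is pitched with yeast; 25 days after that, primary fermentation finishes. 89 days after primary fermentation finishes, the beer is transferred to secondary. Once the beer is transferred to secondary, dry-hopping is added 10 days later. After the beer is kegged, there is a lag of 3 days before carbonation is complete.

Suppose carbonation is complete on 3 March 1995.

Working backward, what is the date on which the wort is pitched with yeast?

Carbonation is complete: Mar 3, 1995.
The beer is kegged: Mar 3, 1995 − 3 days = Feb 28, 1995.
Cold crashing begins: Feb 28, 1995 − 22 days = Feb 6, 1995.
Dry-hopping is added: Feb 6, 1995 − 9 days = Jan 28, 1995.
The beer is transferred to secondary: Jan 28, 1995 − 10 days = Jan 18, 1995.
Primary fermentation finishes: Jan 18, 1995 − 89 days = Oct 21, 1994.
The wort is pitched with yeast: Oct 21, 1994 − 25 days = Sep 26, 1994.

26 September 1994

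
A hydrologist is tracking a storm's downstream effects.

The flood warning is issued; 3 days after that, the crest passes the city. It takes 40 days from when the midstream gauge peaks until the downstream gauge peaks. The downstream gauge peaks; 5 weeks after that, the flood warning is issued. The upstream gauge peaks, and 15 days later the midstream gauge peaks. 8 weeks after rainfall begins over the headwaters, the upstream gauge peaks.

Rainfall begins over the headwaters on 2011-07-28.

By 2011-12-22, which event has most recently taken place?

Rainfall begins over the headwaters: Jul 28, 2011.
The upstream gauge peaks: Jul 28, 2011 + 8 weeks = Sep 22, 2011.
The midstream gauge peaks: Sep 22, 2011 + 15 days = Oct 7, 2011.
The downstream gauge peaks: Oct 7, 2011 + 40 days = Nov 16, 2011.
The flood warning is issued: Nov 16, 2011 + 5 weeks = Dec 21, 2011.
The crest passes the city: Dec 21, 2011 + 3 days = Dec 24, 2011.
Dec 22, 2011 falls between when the flood warning is issued (Dec 21, 2011) and when the crest passes the city (Dec 24, 2011).

The flood warning is issued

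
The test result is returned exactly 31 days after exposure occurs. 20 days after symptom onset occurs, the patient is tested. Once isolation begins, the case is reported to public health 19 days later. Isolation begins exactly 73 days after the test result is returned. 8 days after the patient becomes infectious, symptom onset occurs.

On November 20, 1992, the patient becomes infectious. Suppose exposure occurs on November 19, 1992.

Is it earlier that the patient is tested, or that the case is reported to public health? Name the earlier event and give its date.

The patient becomes infectious: Nov 20, 1992.
Symptom onset occurs: Nov 20, 1992 + 8 days = Nov 28, 1992.
The patient is tested: Nov 28, 1992 + 20 days = Dec 18, 1992.
Exposure occurs: Nov 19, 1992.
The test result is returned: Nov 19, 1992 + 31 days = Dec 20, 1992.
Isolation begins: Dec 20, 1992 + 73 days = Mar 3, 1993.
The case is reported to public health: Mar 3, 1993 + 19 days = Mar 22, 1993.
Comparing: the patient is tested on Dec 18, 1992 vs the case is reported to public health on Mar 22, 1993. Earlier: the patient is tested.

The patient is tested — December 18, 1992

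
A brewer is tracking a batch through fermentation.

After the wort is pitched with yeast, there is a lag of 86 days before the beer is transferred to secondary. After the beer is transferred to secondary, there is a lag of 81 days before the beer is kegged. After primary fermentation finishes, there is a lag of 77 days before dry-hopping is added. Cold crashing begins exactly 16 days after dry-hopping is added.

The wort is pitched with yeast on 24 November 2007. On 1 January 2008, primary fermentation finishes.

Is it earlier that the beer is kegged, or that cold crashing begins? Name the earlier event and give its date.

The wort is pitched with yeast: Nov 24, 2007.
The beer is transferred to secondary: Nov 24, 2007 + 86 days = Feb 18, 2008.
The beer is kegged: Feb 18, 2008 + 81 days = May 9, 2008.
Primary fermentation finishes: Jan 1, 2008.
Dry-hopping is added: Jan 1, 2008 + 77 days = Mar 18, 2008.
Cold crashing begins: Mar 18, 2008 + 16 days = Apr 3, 2008.
Comparing: the beer is kegged on May 9, 2008 vs cold crashing begins on Apr 3, 2008. Earlier: cold crashing begins.

Cold crashing begins — 3 April 2008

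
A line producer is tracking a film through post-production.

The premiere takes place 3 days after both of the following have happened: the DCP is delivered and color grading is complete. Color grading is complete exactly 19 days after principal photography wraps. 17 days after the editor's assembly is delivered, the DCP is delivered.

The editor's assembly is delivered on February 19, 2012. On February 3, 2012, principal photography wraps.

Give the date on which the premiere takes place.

The editor's assembly is delivered: Feb 19, 2012.
The DCP is delivered: Feb 19, 2012 + 17 days = Mar 7, 2012.
Principal photography wraps: Feb 3, 2012.
Color grading is complete: Feb 3, 2012 + 19 days = Feb 22, 2012.
Both prerequisites met — the DCP is delivered (Mar 7, 2012), color grading is complete (Feb 22, 2012); the later is Mar 7, 2012.
The premiere takes place: Mar 7, 2012 + 3 days = Mar 10, 2012.

March 10, 2012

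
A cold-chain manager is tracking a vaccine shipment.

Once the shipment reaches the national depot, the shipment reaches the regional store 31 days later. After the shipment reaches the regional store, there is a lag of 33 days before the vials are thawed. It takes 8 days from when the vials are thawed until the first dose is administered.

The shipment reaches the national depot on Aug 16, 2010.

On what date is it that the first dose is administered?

Oct 27, 2010

The shipment reaches the national depot: Aug 16, 2010.
The shipment reaches the regional store: Aug 16, 2010 + 31 days = Sep 16, 2010.
The vials are thawed: Sep 16, 2010 + 33 days = Oct 19, 2010.
The first dose is administered: Oct 19, 2010 + 8 days = Oct 27, 2010.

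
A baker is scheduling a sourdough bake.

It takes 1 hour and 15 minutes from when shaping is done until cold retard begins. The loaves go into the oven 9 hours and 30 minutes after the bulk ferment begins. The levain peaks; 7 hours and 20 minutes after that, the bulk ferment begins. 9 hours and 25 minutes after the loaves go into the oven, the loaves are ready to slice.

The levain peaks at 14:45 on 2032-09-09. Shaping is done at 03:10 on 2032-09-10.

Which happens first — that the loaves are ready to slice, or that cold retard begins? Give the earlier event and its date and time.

The levain peaks: 14:45 Sep 9, 2032.
The bulk ferment begins: 14:45 Sep 9, 2032 + 7h20m = 22:05 Sep 9, 2032.
The loaves go into the oven: 22:05 Sep 9, 2032 + 9h30m = 07:35 Sep 10, 2032.
The loaves are ready to slice: 07:35 Sep 10, 2032 + 9h25m = 17:00 Sep 10, 2032.
Shaping is done: 03:10 Sep 10, 2032.
Cold retard begins: 03:10 Sep 10, 2032 + 1h15m = 04:25 Sep 10, 2032.
Comparing: the loaves are ready to slice at 17:00 Sep 10, 2032 vs cold retard begins at 04:25 Sep 10, 2032. Earlier: cold retard begins.

Cold retard begins — 04:25 on 2032-09-10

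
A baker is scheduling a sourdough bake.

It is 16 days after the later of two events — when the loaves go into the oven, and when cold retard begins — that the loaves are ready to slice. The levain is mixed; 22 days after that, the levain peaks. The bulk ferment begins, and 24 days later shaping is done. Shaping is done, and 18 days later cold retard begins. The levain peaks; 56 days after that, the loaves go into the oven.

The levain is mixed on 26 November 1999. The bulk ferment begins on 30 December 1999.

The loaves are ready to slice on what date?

28 February 2000

The levain is mixed: Nov 26, 1999.
The levain peaks: Nov 26, 1999 + 22 days = Dec 18, 1999.
The loaves go into the oven: Dec 18, 1999 + 56 days = Feb 12, 2000.
The bulk ferment begins: Dec 30, 1999.
Shaping is done: Dec 30, 1999 + 24 days = Jan 23, 2000.
Cold retard begins: Jan 23, 2000 + 18 days = Feb 10, 2000.
Both prerequisites met — the loaves go into the oven (Feb 12, 2000), cold retard begins (Feb 10, 2000); the later is Feb 12, 2000.
The loaves are ready to slice: Feb 12, 2000 + 16 days = Feb 28, 2000.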